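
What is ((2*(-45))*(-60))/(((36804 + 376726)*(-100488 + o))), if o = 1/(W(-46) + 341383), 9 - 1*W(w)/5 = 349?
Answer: -183428820/1411546002474959 ≈ -1.2995e-7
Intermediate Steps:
W(w) = -1700 (W(w) = 45 - 5*349 = 45 - 1745 = -1700)
o = 1/339683 (o = 1/(-1700 + 341383) = 1/339683 ≈ 2.9439e-6)
((2*(-45))*(-60))/(((36804 + 376726)*(-100488 + o))) = ((2*(-45))*(-60))/(((36804 + 376726)*(-100488 + 1/339683))) = (-90*(-60))/((413530*(-34134065303/339683))) = 5400/(-14115460024749590/339683) = 5400*(-339683/14115460024749590) = -183428820/1411546002474959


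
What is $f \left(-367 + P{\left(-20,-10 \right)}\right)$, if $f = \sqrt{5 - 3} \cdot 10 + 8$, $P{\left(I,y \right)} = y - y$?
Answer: $-2936 - 3670 \sqrt{2} \approx -8126.2$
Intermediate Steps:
$P{\left(I,y \right)} = 0$
$f = 8 + 10 \sqrt{2}$ ($f = \sqrt{2} \cdot 10 + 8 = 10 \sqrt{2} + 8 = 8 + 10 \sqrt{2} \approx 22.142$)
$f \left(-367 + P{\left(-20,-10 \right)}\right) = \left(8 + 10 \sqrt{2}\right) \left(-367 + 0\right) = \left(8 + 10 \sqrt{2}\right) \left(-367\right) = -2936 - 3670 \sqrt{2}$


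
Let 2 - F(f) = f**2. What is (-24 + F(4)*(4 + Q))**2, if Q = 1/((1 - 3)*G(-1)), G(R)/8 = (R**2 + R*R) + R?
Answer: 400689/64 ≈ 6260.8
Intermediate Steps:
F(f) = 2 - f**2
G(R) = 8*R + 16*R**2 (G(R) = 8*((R**2 + R*R) + R) = 8*((R**2 + R**2) + R) = 8*(2*R**2 + R) = 8*(R + 2*R**2) = 8*R + 16*R**2)
Q = -1/16 (Q = 1/((1 - 3)*((8*(-1)*(1 + 2*(-1))))) = 1/((-2)*((8*(-1)*(1 - 2)))) = -1/(2*(8*(-1)*(-1))) = -1/2/8 = -1/2*1/8 = -1/16 ≈ -0.062500)
(-24 + F(4)*(4 + Q))**2 = (-24 + (2 - 1*4**2)*(4 - 1/16))**2 = (-24 + (2 - 1*16)*(63/16))**2 = (-24 + (2 - 16)*(63/16))**2 = (-24 - 14*63/16)**2 = (-24 - 441/8)**2 = (-633/8)**2 = 400689/64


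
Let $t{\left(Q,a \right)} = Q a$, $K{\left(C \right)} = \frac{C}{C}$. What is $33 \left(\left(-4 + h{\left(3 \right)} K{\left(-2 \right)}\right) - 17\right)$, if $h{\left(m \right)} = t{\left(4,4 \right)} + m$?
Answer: $-66$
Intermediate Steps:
$K{\left(C \right)} = 1$
$h{\left(m \right)} = 16 + m$ ($h{\left(m \right)} = 4 \cdot 4 + m = 16 + m$)
$33 \left(\left(-4 + h{\left(3 \right)} K{\left(-2 \right)}\right) - 17\right) = 33 \left(\left(-4 + \left(16 + 3\right) 1\right) - 17\right) = 33 \left(\left(-4 + 19 \cdot 1\right) - 17\right) = 33 \left(\left(-4 + 19\right) - 17\right) = 33 \left(15 - 17\right) = 33 \left(-2\right) = -66$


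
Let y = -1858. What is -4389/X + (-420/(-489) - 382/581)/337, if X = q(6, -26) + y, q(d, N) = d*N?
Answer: 7374366285/3382980566 ≈ 2.1798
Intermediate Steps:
q(d, N) = N*d
X = -2014 (X = -26*6 - 1858 = -156 - 1858 = -2014)
-4389/X + (-420/(-489) - 382/581)/337 = -4389/(-2014) + (-420/(-489) - 382/581)/337 = -4389*(-1/2014) + (-420*(-1/489) - 382*1/581)*(1/337) = 231/106 + (140/163 - 382/581)*(1/337) = 231/106 + (19074/94703)*(1/337) = 231/106 + 19074/31914911 = 7374366285/3382980566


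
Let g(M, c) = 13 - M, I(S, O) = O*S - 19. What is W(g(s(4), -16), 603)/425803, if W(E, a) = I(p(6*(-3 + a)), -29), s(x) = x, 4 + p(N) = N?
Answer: -104303/425803 ≈ -0.24496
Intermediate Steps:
p(N) = -4 + N
I(S, O) = -19 + O*S
W(E, a) = 619 - 174*a (W(E, a) = -19 - 29*(-4 + 6*(-3 + a)) = -19 - 29*(-4 + (-18 + 6*a)) = -19 - 29*(-22 + 6*a) = -19 + (638 - 174*a) = 619 - 174*a)
W(g(s(4), -16), 603)/425803 = (619 - 174*603)/425803 = (619 - 104922)*(1/425803) = -104303*1/425803 = -104303/425803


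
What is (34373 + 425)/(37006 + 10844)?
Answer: 17399/23925 ≈ 0.72723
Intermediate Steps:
(34373 + 425)/(37006 + 10844) = 34798/47850 = 34798*(1/47850) = 17399/23925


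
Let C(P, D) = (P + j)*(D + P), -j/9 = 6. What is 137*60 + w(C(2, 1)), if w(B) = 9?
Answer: 8229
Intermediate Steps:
j = -54 (j = -9*6 = -54)
C(P, D) = (-54 + P)*(D + P) (C(P, D) = (P - 54)*(D + P) = (-54 + P)*(D + P))
137*60 + w(C(2, 1)) = 137*60 + 9 = 8220 + 9 = 8229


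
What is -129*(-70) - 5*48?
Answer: 8790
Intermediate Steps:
-129*(-70) - 5*48 = 9030 - 240 = 8790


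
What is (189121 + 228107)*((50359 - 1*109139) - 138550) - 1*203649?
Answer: -82331804889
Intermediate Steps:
(189121 + 228107)*((50359 - 1*109139) - 138550) - 1*203649 = 417228*((50359 - 109139) - 138550) - 203649 = 417228*(-58780 - 138550) - 203649 = 417228*(-197330) - 203649 = -82331601240 - 203649 = -82331804889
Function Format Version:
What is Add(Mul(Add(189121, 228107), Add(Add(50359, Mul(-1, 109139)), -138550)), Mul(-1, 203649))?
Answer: -82331804889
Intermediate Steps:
Add(Mul(Add(189121, 228107), Add(Add(50359, Mul(-1, 109139)), -138550)), Mul(-1, 203649)) = Add(Mul(417228, Add(Add(50359, -109139), -138550)), -203649) = Add(Mul(417228, Add(-58780, -138550)), -203649) = Add(Mul(417228, -197330), -203649) = Add(-82331601240, -203649) = -82331804889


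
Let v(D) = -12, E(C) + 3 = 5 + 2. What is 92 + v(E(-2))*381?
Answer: -4480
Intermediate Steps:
E(C) = 4 (E(C) = -3 + (5 + 2) = -3 + 7 = 4)
92 + v(E(-2))*381 = 92 - 12*381 = 92 - 4572 = -4480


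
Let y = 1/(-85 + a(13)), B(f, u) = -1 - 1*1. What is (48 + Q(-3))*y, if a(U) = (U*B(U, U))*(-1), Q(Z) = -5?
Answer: -43/59 ≈ -0.72881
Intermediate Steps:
B(f, u) = -2 (B(f, u) = -1 - 1 = -2)
a(U) = 2*U (a(U) = (U*(-2))*(-1) = -2*U*(-1) = 2*U)
y = -1/59 (y = 1/(-85 + 2*13) = 1/(-85 + 26) = 1/(-59) = -1/59 ≈ -0.016949)
(48 + Q(-3))*y = (48 - 5)*(-1/59) = 43*(-1/59) = -43/59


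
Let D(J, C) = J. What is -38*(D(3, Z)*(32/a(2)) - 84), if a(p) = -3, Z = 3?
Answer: 4408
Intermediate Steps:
-38*(D(3, Z)*(32/a(2)) - 84) = -38*(3*(32/(-3)) - 84) = -38*(3*(32*(-⅓)) - 84) = -38*(3*(-32/3) - 84) = -38*(-32 - 84) = -38*(-116) = 4408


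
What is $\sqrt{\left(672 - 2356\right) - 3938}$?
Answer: $i \sqrt{5622} \approx 74.98 i$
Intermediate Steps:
$\sqrt{\left(672 - 2356\right) - 3938} = \sqrt{-1684 - 3938} = \sqrt{-5622} = i \sqrt{5622}$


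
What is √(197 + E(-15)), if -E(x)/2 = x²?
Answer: I*√253 ≈ 15.906*I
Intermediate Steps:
E(x) = -2*x²
√(197 + E(-15)) = √(197 - 2*(-15)²) = √(197 - 2*225) = √(197 - 450) = √(-253) = I*√253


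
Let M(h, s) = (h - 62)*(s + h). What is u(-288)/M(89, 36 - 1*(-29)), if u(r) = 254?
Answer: 127/2079 ≈ 0.061087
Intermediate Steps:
M(h, s) = (-62 + h)*(h + s)
u(-288)/M(89, 36 - 1*(-29)) = 254/(89² - 62*89 - 62*(36 - 1*(-29)) + 89*(36 - 1*(-29))) = 254/(7921 - 5518 - 62*(36 + 29) + 89*(36 + 29)) = 254/(7921 - 5518 - 62*65 + 89*65) = 254/(7921 - 5518 - 4030 + 5785) = 254/4158 = 254*(1/4158) = 127/2079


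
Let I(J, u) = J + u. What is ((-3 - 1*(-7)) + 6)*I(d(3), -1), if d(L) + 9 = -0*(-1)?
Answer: -100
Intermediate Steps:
d(L) = -9 (d(L) = -9 - 0*(-1) = -9 - 1*0 = -9 + 0 = -9)
((-3 - 1*(-7)) + 6)*I(d(3), -1) = ((-3 - 1*(-7)) + 6)*(-9 - 1) = ((-3 + 7) + 6)*(-10) = (4 + 6)*(-10) = 10*(-10) = -100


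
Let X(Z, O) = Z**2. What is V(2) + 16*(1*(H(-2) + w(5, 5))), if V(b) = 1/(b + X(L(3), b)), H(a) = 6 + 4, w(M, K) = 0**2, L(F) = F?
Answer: 1761/11 ≈ 160.09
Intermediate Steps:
w(M, K) = 0
H(a) = 10
V(b) = 1/(9 + b) (V(b) = 1/(b + 3**2) = 1/(b + 9) = 1/(9 + b))
V(2) + 16*(1*(H(-2) + w(5, 5))) = 1/(9 + 2) + 16*(1*(10 + 0)) = 1/11 + 16*(1*10) = 1/11 + 16*10 = 1/11 + 160 = 1761/11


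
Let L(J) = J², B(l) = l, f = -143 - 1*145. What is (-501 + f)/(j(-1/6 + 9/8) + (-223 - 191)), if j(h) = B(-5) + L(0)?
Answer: 789/419 ≈ 1.8831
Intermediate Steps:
f = -288 (f = -143 - 145 = -288)
j(h) = -5 (j(h) = -5 + 0² = -5 + 0 = -5)
(-501 + f)/(j(-1/6 + 9/8) + (-223 - 191)) = (-501 - 288)/(-5 + (-223 - 191)) = -789/(-5 - 414) = -789/(-419) = -789*(-1/419) = 789/419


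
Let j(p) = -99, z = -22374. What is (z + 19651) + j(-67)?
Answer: -2822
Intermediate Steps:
(z + 19651) + j(-67) = (-22374 + 19651) - 99 = -2723 - 99 = -2822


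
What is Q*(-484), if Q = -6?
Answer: 2904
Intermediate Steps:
Q*(-484) = -6*(-484) = 2904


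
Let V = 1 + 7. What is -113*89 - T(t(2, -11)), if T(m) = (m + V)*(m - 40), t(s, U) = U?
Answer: -10210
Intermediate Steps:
V = 8
T(m) = (-40 + m)*(8 + m) (T(m) = (m + 8)*(m - 40) = (8 + m)*(-40 + m) = (-40 + m)*(8 + m))
-113*89 - T(t(2, -11)) = -113*89 - (-320 + (-11)² - 32*(-11)) = -10057 - (-320 + 121 + 352) = -10057 - 1*153 = -10057 - 153 = -10210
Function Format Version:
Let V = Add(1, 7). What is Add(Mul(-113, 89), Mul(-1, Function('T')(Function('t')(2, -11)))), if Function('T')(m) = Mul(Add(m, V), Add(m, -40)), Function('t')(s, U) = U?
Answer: -10210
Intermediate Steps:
V = 8
Function('T')(m) = Mul(Add(-40, m), Add(8, m)) (Function('T')(m) = Mul(Add(m, 8), Add(m, -40)) = Mul(Add(8, m), Add(-40, m)) = Mul(Add(-40, m), Add(8, m)))
Add(Mul(-113, 89), Mul(-1, Function('T')(Function('t')(2, -11)))) = Add(Mul(-113, 89), Mul(-1, Add(-320, Pow(-11, 2), Mul(-32, -11)))) = Add(-10057, Mul(-1, Add(-320, 121, 352))) = Add(-10057, Mul(-1, 153)) = Add(-10057, -153) = -10210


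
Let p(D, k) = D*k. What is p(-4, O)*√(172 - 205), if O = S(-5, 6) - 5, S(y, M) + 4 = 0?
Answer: 36*I*√33 ≈ 206.8*I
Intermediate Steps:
S(y, M) = -4 (S(y, M) = -4 + 0 = -4)
O = -9 (O = -4 - 5 = -9)
p(-4, O)*√(172 - 205) = (-4*(-9))*√(172 - 205) = 36*√(-33) = 36*(I*√33) = 36*I*√33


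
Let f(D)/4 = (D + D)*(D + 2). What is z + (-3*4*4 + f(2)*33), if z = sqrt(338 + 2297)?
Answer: 2064 + sqrt(2635) ≈ 2115.3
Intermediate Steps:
f(D) = 8*D*(2 + D) (f(D) = 4*((D + D)*(D + 2)) = 4*((2*D)*(2 + D)) = 4*(2*D*(2 + D)) = 8*D*(2 + D))
z = sqrt(2635) ≈ 51.332
z + (-3*4*4 + f(2)*33) = sqrt(2635) + (-3*4*4 + (8*2*(2 + 2))*33) = sqrt(2635) + (-12*4 + (8*2*4)*33) = sqrt(2635) + (-48 + 64*33) = sqrt(2635) + (-48 + 2112) = sqrt(2635) + 2064 = 2064 + sqrt(2635)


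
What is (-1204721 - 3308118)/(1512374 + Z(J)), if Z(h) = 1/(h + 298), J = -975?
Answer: -3055192003/1023877197 ≈ -2.9839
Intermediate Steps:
Z(h) = 1/(298 + h)
(-1204721 - 3308118)/(1512374 + Z(J)) = (-1204721 - 3308118)/(1512374 + 1/(298 - 975)) = -4512839/(1512374 + 1/(-677)) = -4512839/(1512374 - 1/677) = -4512839/1023877197/677 = -4512839*677/1023877197 = -3055192003/1023877197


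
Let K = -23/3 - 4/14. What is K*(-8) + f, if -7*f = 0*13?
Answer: 1336/21 ≈ 63.619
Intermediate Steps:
f = 0 (f = -0*13 = -1/7*0 = 0)
K = -167/21 (K = -23*1/3 - 4*1/14 = -23/3 - 2/7 = -167/21 ≈ -7.9524)
K*(-8) + f = -167/21*(-8) + 0 = 1336/21 + 0 = 1336/21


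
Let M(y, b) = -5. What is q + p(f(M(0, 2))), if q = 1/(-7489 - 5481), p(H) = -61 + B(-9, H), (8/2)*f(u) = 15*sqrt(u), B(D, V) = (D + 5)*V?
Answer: -791171/12970 - 15*I*sqrt(5) ≈ -61.0 - 33.541*I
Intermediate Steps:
B(D, V) = V*(5 + D) (B(D, V) = (5 + D)*V = V*(5 + D))
f(u) = 15*sqrt(u)/4 (f(u) = (15*sqrt(u))/4 = 15*sqrt(u)/4)
p(H) = -61 - 4*H (p(H) = -61 + H*(5 - 9) = -61 + H*(-4) = -61 - 4*H)
q = -1/12970 (q = 1/(-12970) = -1/12970 ≈ -7.7101e-5)
q + p(f(M(0, 2))) = -1/12970 + (-61 - 15*sqrt(-5)) = -1/12970 + (-61 - 15*I*sqrt(5)) = -791171/12970 - 15*I*sqrt(5)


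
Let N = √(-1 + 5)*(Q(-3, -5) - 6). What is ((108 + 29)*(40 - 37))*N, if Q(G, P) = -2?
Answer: -6576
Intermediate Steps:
N = -16 (N = √(-1 + 5)*(-2 - 6) = √4*(-8) = 2*(-8) = -16)
((108 + 29)*(40 - 37))*N = ((108 + 29)*(40 - 37))*(-16) = (137*3)*(-16) = 411*(-16) = -6576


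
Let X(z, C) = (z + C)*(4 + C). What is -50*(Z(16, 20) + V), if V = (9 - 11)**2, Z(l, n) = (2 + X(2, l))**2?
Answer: -6552400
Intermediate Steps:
X(z, C) = (4 + C)*(C + z) (X(z, C) = (C + z)*(4 + C) = (4 + C)*(C + z))
Z(l, n) = (10 + l**2 + 6*l)**2 (Z(l, n) = (2 + (l**2 + 4*l + 4*2 + l*2))**2 = (2 + (l**2 + 4*l + 8 + 2*l))**2 = (2 + (8 + l**2 + 6*l))**2 = (10 + l**2 + 6*l)**2)
V = 4 (V = (-2)**2 = 4)
-50*(Z(16, 20) + V) = -50*((10 + 16**2 + 6*16)**2 + 4) = -50*((10 + 256 + 96)**2 + 4) = -50*(362**2 + 4) = -50*(131044 + 4) = -50*131048 = -6552400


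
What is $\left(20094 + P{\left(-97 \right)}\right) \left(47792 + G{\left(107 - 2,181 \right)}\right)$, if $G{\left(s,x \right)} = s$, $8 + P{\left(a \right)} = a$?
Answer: $957413133$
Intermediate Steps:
$P{\left(a \right)} = -8 + a$
$\left(20094 + P{\left(-97 \right)}\right) \left(47792 + G{\left(107 - 2,181 \right)}\right) = \left(20094 - 105\right) \left(47792 + \left(107 - 2\right)\right) = \left(20094 - 105\right) \left(47792 + 105\right) = 19989 \cdot 47897 = 957413133$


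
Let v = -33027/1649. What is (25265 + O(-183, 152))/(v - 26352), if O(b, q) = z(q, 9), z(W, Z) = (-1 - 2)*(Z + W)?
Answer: -40865518/43487475 ≈ -0.93971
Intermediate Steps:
z(W, Z) = -3*W - 3*Z (z(W, Z) = -3*(W + Z) = -3*W - 3*Z)
O(b, q) = -27 - 3*q (O(b, q) = -3*q - 3*9 = -3*q - 27 = -27 - 3*q)
v = -33027/1649 (v = -33027*1/1649 = -33027/1649 ≈ -20.029)
(25265 + O(-183, 152))/(v - 26352) = (25265 + (-27 - 3*152))/(-33027/1649 - 26352) = (25265 + (-27 - 456))/(-43487475/1649) = (25265 - 483)*(-1649/43487475) = 24782*(-1649/43487475) = -40865518/43487475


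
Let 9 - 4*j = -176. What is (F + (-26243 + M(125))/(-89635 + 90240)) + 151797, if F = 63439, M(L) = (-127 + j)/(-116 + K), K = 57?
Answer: 6145040611/28556 ≈ 2.1519e+5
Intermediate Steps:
j = 185/4 (j = 9/4 - ¼*(-176) = 9/4 + 44 = 185/4 ≈ 46.250)
M(L) = 323/236 (M(L) = (-127 + 185/4)/(-116 + 57) = -323/4/(-59) = -323/4*(-1/59) = 323/236)
(F + (-26243 + M(125))/(-89635 + 90240)) + 151797 = (63439 + (-26243 + 323/236)/(-89635 + 90240)) + 151797 = (63439 - 6193025/236/605) + 151797 = (63439 - 6193025/236*1/605) + 151797 = (63439 - 1238605/28556) + 151797 = 1810325479/28556 + 151797 = 6145040611/28556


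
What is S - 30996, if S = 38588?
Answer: 7592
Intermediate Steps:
S - 30996 = 38588 - 30996 = 7592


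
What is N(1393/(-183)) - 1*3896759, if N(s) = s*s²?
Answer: -23883939919090/6128487 ≈ -3.8972e+6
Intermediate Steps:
N(s) = s³
N(1393/(-183)) - 1*3896759 = (1393/(-183))³ - 1*3896759 = (1393*(-1/183))³ - 3896759 = (-1393/183)³ - 3896759 = -2703045457/6128487 - 3896759 = -23883939919090/6128487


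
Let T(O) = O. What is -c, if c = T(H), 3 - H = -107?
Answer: -110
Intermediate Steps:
H = 110 (H = 3 - 1*(-107) = 3 + 107 = 110)
c = 110
-c = -1*110 = -110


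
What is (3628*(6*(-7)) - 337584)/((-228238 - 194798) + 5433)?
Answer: 163320/139201 ≈ 1.1733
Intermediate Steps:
(3628*(6*(-7)) - 337584)/((-228238 - 194798) + 5433) = (3628*(-42) - 337584)/(-423036 + 5433) = (-152376 - 337584)/(-417603) = -489960*(-1/417603) = 163320/139201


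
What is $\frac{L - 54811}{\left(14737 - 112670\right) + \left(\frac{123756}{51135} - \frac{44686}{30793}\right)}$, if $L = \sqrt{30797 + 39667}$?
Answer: $\frac{4109781124505}{7343037208877} - \frac{599847640 \sqrt{1101}}{7343037208877} \approx 0.55697$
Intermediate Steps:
$L = 8 \sqrt{1101}$ ($L = \sqrt{70464} = 8 \sqrt{1101} \approx 265.45$)
$\frac{L - 54811}{\left(14737 - 112670\right) + \left(\frac{123756}{51135} - \frac{44686}{30793}\right)} = \frac{8 \sqrt{1101} - 54811}{\left(14737 - 112670\right) + \left(\frac{123756}{51135} - \frac{44686}{30793}\right)} = \frac{-54811 + 8 \sqrt{1101}}{\left(14737 - 112670\right) + \left(123756 \cdot \frac{1}{51135} - \frac{44686}{30793}\right)} = \frac{-54811 + 8 \sqrt{1101}}{-97933 + \left(\frac{41252}{17045} - \frac{44686}{30793}\right)} = \frac{-54811 + 8 \sqrt{1101}}{-97933 + \frac{72657138}{74980955}} = \frac{-54811 + 8 \sqrt{1101}}{- \frac{7343037208877}{74980955}} = \left(-54811 + 8 \sqrt{1101}\right) \left(- \frac{74980955}{7343037208877}\right) = \frac{4109781124505}{7343037208877} - \frac{599847640 \sqrt{1101}}{7343037208877}$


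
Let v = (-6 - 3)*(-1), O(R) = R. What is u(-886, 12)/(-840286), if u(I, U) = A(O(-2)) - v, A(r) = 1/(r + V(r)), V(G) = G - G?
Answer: 19/1680572 ≈ 1.1306e-5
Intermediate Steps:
V(G) = 0
v = 9 (v = -9*(-1) = 9)
A(r) = 1/r (A(r) = 1/(r + 0) = 1/r)
u(I, U) = -19/2 (u(I, U) = 1/(-2) - 1*9 = -½ - 9 = -19/2)
u(-886, 12)/(-840286) = -19/2/(-840286) = -19/2*(-1/840286) = 19/1680572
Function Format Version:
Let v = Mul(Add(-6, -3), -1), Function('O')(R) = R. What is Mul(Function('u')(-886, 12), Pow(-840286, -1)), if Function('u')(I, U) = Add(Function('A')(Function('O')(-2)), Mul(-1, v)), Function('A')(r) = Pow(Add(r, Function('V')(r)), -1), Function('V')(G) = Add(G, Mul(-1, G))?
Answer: Rational(19, 1680572) ≈ 1.1306e-5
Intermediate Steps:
Function('V')(G) = 0
v = 9 (v = Mul(-9, -1) = 9)
Function('A')(r) = Pow(r, -1) (Function('A')(r) = Pow(Add(r, 0), -1) = Pow(r, -1))
Function('u')(I, U) = Rational(-19, 2) (Function('u')(I, U) = Add(Pow(-2, -1), Mul(-1, 9)) = Add(Rational(-1, 2), -9) = Rational(-19, 2))
Mul(Function('u')(-886, 12), Pow(-840286, -1)) = Mul(Rational(-19, 2), Pow(-840286, -1)) = Mul(Rational(-19, 2), Rational(-1, 840286)) = Rational(19, 1680572)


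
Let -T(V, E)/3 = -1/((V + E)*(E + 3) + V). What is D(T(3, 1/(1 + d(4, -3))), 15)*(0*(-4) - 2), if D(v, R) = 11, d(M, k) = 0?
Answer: -22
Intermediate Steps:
T(V, E) = 3/(V + (3 + E)*(E + V)) (T(V, E) = -(-3)/((V + E)*(E + 3) + V) = -(-3)/((E + V)*(3 + E) + V) = -(-3)/((3 + E)*(E + V) + V) = -(-3)/(V + (3 + E)*(E + V)) = 3/(V + (3 + E)*(E + V)))
D(T(3, 1/(1 + d(4, -3))), 15)*(0*(-4) - 2) = 11*(0*(-4) - 2) = 11*(0 - 2) = 11*(-2) = -22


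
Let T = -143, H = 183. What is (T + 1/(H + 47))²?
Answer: 1081686321/52900 ≈ 20448.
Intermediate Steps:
(T + 1/(H + 47))² = (-143 + 1/(183 + 47))² = (-143 + 1/230)² = (-32889/230)² = 1081686321/52900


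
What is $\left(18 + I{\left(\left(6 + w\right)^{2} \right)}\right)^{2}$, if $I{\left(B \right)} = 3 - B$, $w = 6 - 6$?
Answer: $225$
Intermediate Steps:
$w = 0$ ($w = 6 - 6 = 0$)
$\left(18 + I{\left(\left(6 + w\right)^{2} \right)}\right)^{2} = \left(18 + \left(3 - \left(6 + 0\right)^{2}\right)\right)^{2} = \left(18 + \left(3 - 6^{2}\right)\right)^{2} = \left(18 + \left(3 - 36\right)\right)^{2} = \left(18 - 33\right)^{2} = \left(-15\right)^{2} = 225$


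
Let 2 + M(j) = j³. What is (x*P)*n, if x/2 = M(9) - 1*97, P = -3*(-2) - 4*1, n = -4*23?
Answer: -231840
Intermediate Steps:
M(j) = -2 + j³
n = -92
P = 2 (P = 6 - 4 = 2)
x = 1260 (x = 2*((-2 + 9³) - 1*97) = 2*((-2 + 729) - 97) = 2*(727 - 97) = 2*630 = 1260)
(x*P)*n = (1260*2)*(-92) = 2520*(-92) = -231840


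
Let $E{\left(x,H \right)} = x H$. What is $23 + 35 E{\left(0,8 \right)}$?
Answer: $23$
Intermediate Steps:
$E{\left(x,H \right)} = H x$
$23 + 35 E{\left(0,8 \right)} = 23 + 35 \cdot 8 \cdot 0 = 23 + 35 \cdot 0 = 23 + 0 = 23$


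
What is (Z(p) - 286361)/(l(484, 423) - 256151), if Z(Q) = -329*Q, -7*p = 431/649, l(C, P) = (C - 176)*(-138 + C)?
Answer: 185828032/97079367 ≈ 1.9142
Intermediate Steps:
l(C, P) = (-176 + C)*(-138 + C)
p = -431/4543 (p = -431/(7*649) = -⅐*431/649 = -431/4543 ≈ -0.094871)
(Z(p) - 286361)/(l(484, 423) - 256151) = (-329*(-431/4543) - 286361)/((24288 + 484² - 314*484) - 256151) = (20257/649 - 286361)/((24288 + 234256 - 151976) - 256151) = -185828032/(649*(106568 - 256151)) = -185828032/649/(-149583) = -185828032/649*(-1/149583) = 185828032/97079367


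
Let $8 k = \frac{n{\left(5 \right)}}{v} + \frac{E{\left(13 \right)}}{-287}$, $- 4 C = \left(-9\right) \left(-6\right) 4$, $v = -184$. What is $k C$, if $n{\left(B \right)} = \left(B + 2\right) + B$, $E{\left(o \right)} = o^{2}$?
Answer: $\frac{233145}{52808} \approx 4.415$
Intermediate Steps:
$C = -54$ ($C = - \frac{\left(-9\right) \left(-6\right) 4}{4} = - \frac{54 \cdot 4}{4} = \left(- \frac{1}{4}\right) 216 = -54$)
$n{\left(B \right)} = 2 + 2 B$ ($n{\left(B \right)} = \left(2 + B\right) + B = 2 + 2 B$)
$k = - \frac{8635}{105616}$ ($k = \frac{\frac{2 + 2 \cdot 5}{-184} + \frac{13^{2}}{-287}}{8} = \frac{\left(2 + 10\right) \left(- \frac{1}{184}\right) + 169 \left(- \frac{1}{287}\right)}{8} = \frac{12 \left(- \frac{1}{184}\right) - \frac{169}{287}}{8} = \frac{- \frac{3}{46} - \frac{169}{287}}{8} = \frac{1}{8} \left(- \frac{8635}{13202}\right) = - \frac{8635}{105616} \approx -0.081758$)
$k C = \left(- \frac{8635}{105616}\right) \left(-54\right) = \frac{233145}{52808}$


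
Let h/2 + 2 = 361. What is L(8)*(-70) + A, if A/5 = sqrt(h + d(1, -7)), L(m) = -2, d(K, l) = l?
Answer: 140 + 15*sqrt(79) ≈ 273.32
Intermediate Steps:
h = 718 (h = -4 + 2*361 = -4 + 722 = 718)
A = 15*sqrt(79) (A = 5*sqrt(718 - 7) = 5*sqrt(711) = 5*(3*sqrt(79)) = 15*sqrt(79) ≈ 133.32)
L(8)*(-70) + A = -2*(-70) + 15*sqrt(79) = 140 + 15*sqrt(79)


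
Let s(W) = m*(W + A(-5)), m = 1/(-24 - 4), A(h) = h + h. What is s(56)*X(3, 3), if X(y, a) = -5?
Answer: 115/14 ≈ 8.2143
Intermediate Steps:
A(h) = 2*h
m = -1/28 (m = 1/(-28) = -1/28 ≈ -0.035714)
s(W) = 5/14 - W/28 (s(W) = -(W + 2*(-5))/28 = -(W - 10)/28 = -(-10 + W)/28 = 5/14 - W/28)
s(56)*X(3, 3) = (5/14 - 1/28*56)*(-5) = (5/14 - 2)*(-5) = -23/14*(-5) = 115/14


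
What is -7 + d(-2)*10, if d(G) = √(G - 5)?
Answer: -7 + 10*I*√7 ≈ -7.0 + 26.458*I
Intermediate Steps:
d(G) = √(-5 + G)
-7 + d(-2)*10 = -7 + √(-5 - 2)*10 = -7 + √(-7)*10 = -7 + (I*√7)*10 = -7 + 10*I*√7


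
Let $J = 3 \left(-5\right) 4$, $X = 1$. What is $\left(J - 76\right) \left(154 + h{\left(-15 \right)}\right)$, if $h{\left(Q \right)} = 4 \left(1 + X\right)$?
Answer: $-22032$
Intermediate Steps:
$h{\left(Q \right)} = 8$ ($h{\left(Q \right)} = 4 \left(1 + 1\right) = 4 \cdot 2 = 8$)
$J = -60$ ($J = \left(-15\right) 4 = -60$)
$\left(J - 76\right) \left(154 + h{\left(-15 \right)}\right) = \left(-60 - 76\right) \left(154 + 8\right) = \left(-136\right) 162 = -22032$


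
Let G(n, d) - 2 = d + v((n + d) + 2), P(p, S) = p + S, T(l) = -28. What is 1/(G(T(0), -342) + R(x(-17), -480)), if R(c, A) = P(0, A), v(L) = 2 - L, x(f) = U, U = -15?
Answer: -1/450 ≈ -0.0022222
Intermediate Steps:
x(f) = -15
P(p, S) = S + p
R(c, A) = A (R(c, A) = A + 0 = A)
G(n, d) = 2 - n (G(n, d) = 2 + (d + (2 - ((n + d) + 2))) = 2 + (d + (2 - ((d + n) + 2))) = 2 + (d + (2 - (2 + d + n))) = 2 + (d + (2 + (-2 - d - n))) = 2 + (d + (-d - n)) = 2 - n)
1/(G(T(0), -342) + R(x(-17), -480)) = 1/((2 - 1*(-28)) - 480) = 1/((2 + 28) - 480) = 1/(30 - 480) = 1/(-450) = -1/450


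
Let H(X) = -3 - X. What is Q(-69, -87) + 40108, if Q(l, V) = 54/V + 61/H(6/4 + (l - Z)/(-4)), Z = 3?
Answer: 52336592/1305 ≈ 40105.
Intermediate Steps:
Q(l, V) = 54/V + 61/(-21/4 + l/4) (Q(l, V) = 54/V + 61/(-3 - (6/4 + (l - 1*3)/(-4))) = 54/V + 61/(-3 - (6*(¼) + (l - 3)*(-¼))) = 54/V + 61/(-3 - (3/2 + (-3 + l)*(-¼))) = 54/V + 61/(-3 - (3/2 + (¾ - l/4))) = 54/V + 61/(-3 - (9/4 - l/4)) = 54/V + 61/(-3 + (-9/4 + l/4)) = 54/V + 61/(-21/4 + l/4))
Q(-69, -87) + 40108 = 2*(-567 + 27*(-69) + 122*(-87))/(-87*(-21 - 69)) + 40108 = 2*(-1/87)*(-567 - 1863 - 10614)/(-90) + 40108 = 2*(-1/87)*(-1/90)*(-13044) + 40108 = -4348/1305 + 40108 = 52336592/1305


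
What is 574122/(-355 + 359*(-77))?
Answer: -287061/13999 ≈ -20.506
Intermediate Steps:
574122/(-355 + 359*(-77)) = 574122/(-355 - 27643) = 574122/(-27998) = 574122*(-1/27998) = -287061/13999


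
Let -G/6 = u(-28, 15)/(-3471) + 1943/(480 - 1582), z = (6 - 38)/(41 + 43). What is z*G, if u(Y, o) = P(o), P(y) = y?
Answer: -621672/153881 ≈ -4.0400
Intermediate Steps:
u(Y, o) = o
z = -8/21 (z = -32/84 = -32*1/84 = -8/21 ≈ -0.38095)
G = 233127/21983 (G = -6*(15/(-3471) + 1943/(480 - 1582)) = -6*(15*(-1/3471) + 1943/(-1102)) = -6*(-5/1157 + 1943*(-1/1102)) = -6*(-5/1157 - 67/38) = -6*(-77709/43966) = 233127/21983 ≈ 10.605)
z*G = -8/21*233127/21983 = -621672/153881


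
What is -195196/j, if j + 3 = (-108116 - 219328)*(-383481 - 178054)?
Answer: -195196/183871266537 ≈ -1.0616e-6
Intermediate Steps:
j = 183871266537 (j = -3 + (-108116 - 219328)*(-383481 - 178054) = -3 - 327444*(-561535) = -3 + 183871266540 = 183871266537)
-195196/j = -195196/183871266537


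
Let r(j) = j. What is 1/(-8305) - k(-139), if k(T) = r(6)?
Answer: -49831/8305 ≈ -6.0001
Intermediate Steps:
k(T) = 6
1/(-8305) - k(-139) = 1/(-8305) - 1*6 = -1/8305 - 6 = -49831/8305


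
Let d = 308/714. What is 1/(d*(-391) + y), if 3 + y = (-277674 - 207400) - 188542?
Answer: -3/2021363 ≈ -1.4841e-6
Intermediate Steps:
d = 22/51 (d = 308*(1/714) = 22/51 ≈ 0.43137)
y = -673619 (y = -3 + ((-277674 - 207400) - 188542) = -3 + (-485074 - 188542) = -3 - 673616 = -673619)
1/(d*(-391) + y) = 1/((22/51)*(-391) - 673619) = 1/(-506/3 - 673619) = 1/(-2021363/3) = -3/2021363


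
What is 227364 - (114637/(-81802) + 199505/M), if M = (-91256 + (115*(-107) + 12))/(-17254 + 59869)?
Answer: 2621374990607335/8470515298 ≈ 3.0947e+5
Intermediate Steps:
M = -103549/42615 (M = (-91256 + (-12305 + 12))/42615 = (-91256 - 12293)*(1/42615) = -103549*1/42615 = -103549/42615 ≈ -2.4299)
227364 - (114637/(-81802) + 199505/M) = 227364 - (114637/(-81802) + 199505/(-103549/42615)) = 227364 - (114637*(-1/81802) + 199505*(-42615/103549)) = 227364 - (-114637/81802 - 8501905575/103549) = 227364 - 1*(-695484750392863/8470515298) = 227364 + 695484750392863/8470515298 = 2621374990607335/8470515298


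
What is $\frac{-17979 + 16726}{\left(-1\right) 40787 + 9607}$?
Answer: $\frac{1253}{31180} \approx 0.040186$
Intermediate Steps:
$\frac{-17979 + 16726}{\left(-1\right) 40787 + 9607} = - \frac{1253}{-40787 + 9607} = - \frac{1253}{-31180} = \left(-1253\right) \left(- \frac{1}{31180}\right) = \frac{1253}{31180}$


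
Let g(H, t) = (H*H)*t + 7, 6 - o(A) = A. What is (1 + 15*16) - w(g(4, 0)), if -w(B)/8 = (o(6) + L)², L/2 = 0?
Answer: 241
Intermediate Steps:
L = 0 (L = 2*0 = 0)
o(A) = 6 - A
g(H, t) = 7 + t*H² (g(H, t) = H²*t + 7 = t*H² + 7 = 7 + t*H²)
w(B) = 0 (w(B) = -8*((6 - 1*6) + 0)² = -8*((6 - 6) + 0)² = -8*(0 + 0)² = -8*0² = -8*0 = 0)
(1 + 15*16) - w(g(4, 0)) = (1 + 15*16) - 1*0 = (1 + 240) + 0 = 241 + 0 = 241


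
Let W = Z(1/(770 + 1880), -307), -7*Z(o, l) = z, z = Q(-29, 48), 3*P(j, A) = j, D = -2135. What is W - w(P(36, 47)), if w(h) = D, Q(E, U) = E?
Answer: 14974/7 ≈ 2139.1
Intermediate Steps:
P(j, A) = j/3
z = -29
w(h) = -2135
Z(o, l) = 29/7 (Z(o, l) = -⅐*(-29) = 29/7)
W = 29/7 ≈ 4.1429
W - w(P(36, 47)) = 29/7 - 1*(-2135) = 29/7 + 2135 = 14974/7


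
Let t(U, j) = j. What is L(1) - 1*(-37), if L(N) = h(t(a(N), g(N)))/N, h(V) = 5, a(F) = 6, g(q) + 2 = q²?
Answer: 42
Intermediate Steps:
g(q) = -2 + q²
L(N) = 5/N
L(1) - 1*(-37) = 5/1 - 1*(-37) = 5*1 + 37 = 5 + 37 = 42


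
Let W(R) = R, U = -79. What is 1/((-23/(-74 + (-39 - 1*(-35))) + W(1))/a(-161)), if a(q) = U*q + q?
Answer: 979524/101 ≈ 9698.3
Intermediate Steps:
a(q) = -78*q (a(q) = -79*q + q = -78*q)
1/((-23/(-74 + (-39 - 1*(-35))) + W(1))/a(-161)) = 1/((-23/(-74 + (-39 - 1*(-35))) + 1)/((-78*(-161)))) = 1/((-23/(-74 + (-39 + 35)) + 1)/12558) = 1/((-23/(-74 - 4) + 1)*(1/12558)) = 1/((-23/(-78) + 1)*(1/12558)) = 1/((-1/78*(-23) + 1)*(1/12558)) = 1/((23/78 + 1)*(1/12558)) = 1/((101/78)*(1/12558)) = 1/(101/979524) = 979524/101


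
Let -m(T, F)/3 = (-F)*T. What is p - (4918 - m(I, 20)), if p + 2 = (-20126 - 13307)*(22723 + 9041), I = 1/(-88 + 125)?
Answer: -39292917024/37 ≈ -1.0620e+9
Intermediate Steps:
I = 1/37 ≈ 0.027027
m(T, F) = 3*F*T (m(T, F) = -3*(-F)*T = -(-3)*F*T = 3*F*T)
p = -1061965814 (p = -2 + (-20126 - 13307)*(22723 + 9041) = -2 - 33433*31764 = -2 - 1061965812 = -1061965814)
p - (4918 - m(I, 20)) = -1061965814 - (4918 - 3*20/37) = -1061965814 - (4918 - 1*60/37) = -1061965814 - (4918 - 60/37) = -1061965814 - 1*181906/37 = -1061965814 - 181906/37 = -39292917024/37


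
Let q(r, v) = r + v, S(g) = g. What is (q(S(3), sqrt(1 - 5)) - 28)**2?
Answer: 621 - 100*I ≈ 621.0 - 100.0*I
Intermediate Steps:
(q(S(3), sqrt(1 - 5)) - 28)**2 = ((3 + sqrt(1 - 5)) - 28)**2 = ((3 + sqrt(-4)) - 28)**2 = ((3 + 2*I) - 28)**2 = (-25 + 2*I)**2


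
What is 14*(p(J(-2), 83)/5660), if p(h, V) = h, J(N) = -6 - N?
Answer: -14/1415 ≈ -0.0098940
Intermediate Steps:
14*(p(J(-2), 83)/5660) = 14*((-6 - 1*(-2))/5660) = 14*((-6 + 2)*(1/5660)) = 14*(-4*1/5660) = 14*(-1/1415) = -14/1415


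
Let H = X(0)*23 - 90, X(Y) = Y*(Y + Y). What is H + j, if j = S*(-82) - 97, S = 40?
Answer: -3467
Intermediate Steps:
X(Y) = 2*Y² (X(Y) = Y*(2*Y) = 2*Y²)
j = -3377 (j = 40*(-82) - 97 = -3280 - 97 = -3377)
H = -90 (H = (2*0²)*23 - 90 = (2*0)*23 - 90 = 0*23 - 90 = 0 - 90 = -90)
H + j = -90 - 3377 = -3467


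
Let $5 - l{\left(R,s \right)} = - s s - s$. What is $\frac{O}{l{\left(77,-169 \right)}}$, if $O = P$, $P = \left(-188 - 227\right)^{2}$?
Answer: $\frac{172225}{28397} \approx 6.0649$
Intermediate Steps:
$l{\left(R,s \right)} = 5 + s + s^{2}$ ($l{\left(R,s \right)} = 5 - \left(- s s - s\right) = 5 - \left(- s^{2} - s\right) = 5 - \left(- s - s^{2}\right) = 5 + \left(s + s^{2}\right) = 5 + s + s^{2}$)
$P = 172225$ ($P = \left(-415\right)^{2} = 172225$)
$O = 172225$
$\frac{O}{l{\left(77,-169 \right)}} = \frac{172225}{5 - 169 + \left(-169\right)^{2}} = \frac{172225}{5 - 169 + 28561} = \frac{172225}{28397}$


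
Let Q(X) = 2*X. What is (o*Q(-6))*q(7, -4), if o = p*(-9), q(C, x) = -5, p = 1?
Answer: -540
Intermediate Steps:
o = -9 (o = 1*(-9) = -9)
(o*Q(-6))*q(7, -4) = -18*(-6)*(-5) = -9*(-12)*(-5) = 108*(-5) = -540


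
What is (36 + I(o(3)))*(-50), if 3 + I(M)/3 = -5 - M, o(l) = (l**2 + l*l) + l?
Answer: 2550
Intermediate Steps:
o(l) = l + 2*l**2 (o(l) = (l**2 + l**2) + l = 2*l**2 + l = l + 2*l**2)
I(M) = -24 - 3*M (I(M) = -9 + 3*(-5 - M) = -9 + (-15 - 3*M) = -24 - 3*M)
(36 + I(o(3)))*(-50) = (36 + (-24 - 9*(1 + 2*3)))*(-50) = (36 + (-24 - 9*(1 + 6)))*(-50) = (36 + (-24 - 9*7))*(-50) = (36 + (-24 - 3*21))*(-50) = (36 + (-24 - 63))*(-50) = (36 - 87)*(-50) = -51*(-50) = 2550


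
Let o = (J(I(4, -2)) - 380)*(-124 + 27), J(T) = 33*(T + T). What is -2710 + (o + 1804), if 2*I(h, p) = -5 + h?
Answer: 39155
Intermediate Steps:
I(h, p) = -5/2 + h/2 (I(h, p) = (-5 + h)/2 = -5/2 + h/2)
J(T) = 66*T (J(T) = 33*(2*T) = 66*T)
o = 40061 (o = (66*(-5/2 + (1/2)*4) - 380)*(-124 + 27) = (66*(-5/2 + 2) - 380)*(-97) = (66*(-1/2) - 380)*(-97) = (-33 - 380)*(-97) = -413*(-97) = 40061)
-2710 + (o + 1804) = -2710 + (40061 + 1804) = -2710 + 41865 = 39155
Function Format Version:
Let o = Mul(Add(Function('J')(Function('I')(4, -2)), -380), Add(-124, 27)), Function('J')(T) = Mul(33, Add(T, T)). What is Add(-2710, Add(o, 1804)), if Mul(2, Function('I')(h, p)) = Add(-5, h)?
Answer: 39155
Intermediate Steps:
Function('I')(h, p) = Add(Rational(-5, 2), Mul(Rational(1, 2), h)) (Function('I')(h, p) = Mul(Rational(1, 2), Add(-5, h)) = Add(Rational(-5, 2), Mul(Rational(1, 2), h)))
Function('J')(T) = Mul(66, T) (Function('J')(T) = Mul(33, Mul(2, T)) = Mul(66, T))
o = 40061 (o = Mul(Add(Mul(66, Add(Rational(-5, 2), Mul(Rational(1, 2), 4))), -380), Add(-124, 27)) = Mul(Add(Mul(66, Add(Rational(-5, 2), 2)), -380), -97) = Mul(Add(Mul(66, Rational(-1, 2)), -380), -97) = Mul(Add(-33, -380), -97) = Mul(-413, -97) = 40061)
Add(-2710, Add(o, 1804)) = Add(-2710, Add(40061, 1804)) = Add(-2710, 41865) = 39155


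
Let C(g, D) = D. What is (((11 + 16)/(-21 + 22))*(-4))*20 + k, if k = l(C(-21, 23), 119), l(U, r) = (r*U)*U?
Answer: 60791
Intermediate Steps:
l(U, r) = r*U² (l(U, r) = (U*r)*U = r*U²)
k = 62951 (k = 119*23² = 119*529 = 62951)
(((11 + 16)/(-21 + 22))*(-4))*20 + k = (((11 + 16)/(-21 + 22))*(-4))*20 + 62951 = ((27/1)*(-4))*20 + 62951 = ((27*1)*(-4))*20 + 62951 = (27*(-4))*20 + 62951 = -108*20 + 62951 = -2160 + 62951 = 60791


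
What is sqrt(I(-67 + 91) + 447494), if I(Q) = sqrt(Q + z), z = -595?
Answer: sqrt(447494 + I*sqrt(571)) ≈ 668.95 + 0.018*I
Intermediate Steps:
I(Q) = sqrt(-595 + Q) (I(Q) = sqrt(Q - 595) = sqrt(-595 + Q))
sqrt(I(-67 + 91) + 447494) = sqrt(sqrt(-595 + (-67 + 91)) + 447494) = sqrt(sqrt(-595 + 24) + 447494) = sqrt(sqrt(-571) + 447494) = sqrt(I*sqrt(571) + 447494) = sqrt(447494 + I*sqrt(571))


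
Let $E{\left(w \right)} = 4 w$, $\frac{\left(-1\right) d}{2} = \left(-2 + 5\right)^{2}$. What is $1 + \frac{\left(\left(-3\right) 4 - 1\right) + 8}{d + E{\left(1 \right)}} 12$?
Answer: $\frac{37}{7} \approx 5.2857$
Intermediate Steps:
$d = -18$ ($d = - 2 \left(-2 + 5\right)^{2} = - 2 \cdot 3^{2} = \left(-2\right) 9 = -18$)
$1 + \frac{\left(\left(-3\right) 4 - 1\right) + 8}{d + E{\left(1 \right)}} 12 = 1 + \frac{\left(\left(-3\right) 4 - 1\right) + 8}{-18 + 4 \cdot 1} \cdot 12 = 1 + \frac{\left(-12 - 1\right) + 8}{-18 + 4} \cdot 12 = 1 + \frac{-13 + 8}{-14} \cdot 12 = 1 + \left(-5\right) \left(- \frac{1}{14}\right) 12 = 1 + \frac{5}{14} \cdot 12 = 1 + \frac{30}{7} = \frac{37}{7}$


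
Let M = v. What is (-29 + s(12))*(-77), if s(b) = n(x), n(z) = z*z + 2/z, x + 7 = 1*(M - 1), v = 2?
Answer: -1540/3 ≈ -513.33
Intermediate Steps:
M = 2
x = -6 (x = -7 + 1*(2 - 1) = -7 + 1*1 = -7 + 1 = -6)
n(z) = z² + 2/z
s(b) = 107/3 (s(b) = (2 + (-6)³)/(-6) = -(2 - 216)/6 = -⅙*(-214) = 107/3)
(-29 + s(12))*(-77) = (-29 + 107/3)*(-77) = (20/3)*(-77) = -1540/3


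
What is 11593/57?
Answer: 11593/57 ≈ 203.39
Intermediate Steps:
11593/57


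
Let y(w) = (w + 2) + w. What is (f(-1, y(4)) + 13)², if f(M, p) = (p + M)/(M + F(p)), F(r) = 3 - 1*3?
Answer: 16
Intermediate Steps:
y(w) = 2 + 2*w (y(w) = (2 + w) + w = 2 + 2*w)
F(r) = 0 (F(r) = 3 - 3 = 0)
f(M, p) = (M + p)/M (f(M, p) = (p + M)/(M + 0) = (M + p)/M)
(f(-1, y(4)) + 13)² = ((-1 + (2 + 2*4))/(-1) + 13)² = (-(-1 + (2 + 8)) + 13)² = (-(-1 + 10) + 13)² = (-1*9 + 13)² = (-9 + 13)² = 4² = 16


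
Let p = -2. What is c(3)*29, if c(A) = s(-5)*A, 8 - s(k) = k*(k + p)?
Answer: -2349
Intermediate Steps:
s(k) = 8 - k*(-2 + k) (s(k) = 8 - k*(k - 2) = 8 - k*(-2 + k))
c(A) = -27*A (c(A) = (8 - 1*(-5)² + 2*(-5))*A = (8 - 1*25 - 10)*A = (8 - 25 - 10)*A = -27*A)
c(3)*29 = -27*3*29 = -81*29 = -2349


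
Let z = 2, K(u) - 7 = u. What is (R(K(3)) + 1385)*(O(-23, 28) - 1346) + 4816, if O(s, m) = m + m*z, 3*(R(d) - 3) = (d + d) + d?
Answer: -1759460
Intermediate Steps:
K(u) = 7 + u
R(d) = 3 + d (R(d) = 3 + ((d + d) + d)/3 = 3 + (2*d + d)/3 = 3 + (3*d)/3 = 3 + d)
O(s, m) = 3*m (O(s, m) = m + m*2 = m + 2*m = 3*m)
(R(K(3)) + 1385)*(O(-23, 28) - 1346) + 4816 = ((3 + (7 + 3)) + 1385)*(3*28 - 1346) + 4816 = ((3 + 10) + 1385)*(84 - 1346) + 4816 = (13 + 1385)*(-1262) + 4816 = 1398*(-1262) + 4816 = -1764276 + 4816 = -1759460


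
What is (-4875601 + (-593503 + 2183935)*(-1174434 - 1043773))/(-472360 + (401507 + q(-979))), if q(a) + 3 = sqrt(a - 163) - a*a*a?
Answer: -3310038580137573365075/880299707500152831 + 3527912271025*I*sqrt(1142)/880299707500152831 ≈ -3760.1 + 0.00013543*I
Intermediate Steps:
q(a) = -3 + sqrt(-163 + a) - a**3 (q(a) = -3 + (sqrt(a - 163) - a*a*a) = -3 + (sqrt(-163 + a) - a**2*a) = -3 + (sqrt(-163 + a) - a**3) = -3 + sqrt(-163 + a) - a**3)
(-4875601 + (-593503 + 2183935)*(-1174434 - 1043773))/(-472360 + (401507 + q(-979))) = (-4875601 + (-593503 + 2183935)*(-1174434 - 1043773))/(-472360 + (401507 + (-3 + sqrt(-163 - 979) - 1*(-979)**3))) = (-4875601 + 1590432*(-2218207))/(-472360 + (401507 + (-3 + sqrt(-1142) - 1*(-938313739)))) = (-4875601 - 3527907395424)/(-472360 + (401507 + (-3 + I*sqrt(1142) + 938313739))) = -3527912271025/(-472360 + (401507 + (938313736 + I*sqrt(1142)))) = -3527912271025/(-472360 + (938715243 + I*sqrt(1142))) = -3527912271025/(938242883 + I*sqrt(1142))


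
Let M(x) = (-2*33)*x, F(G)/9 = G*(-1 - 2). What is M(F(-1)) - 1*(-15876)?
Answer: 14094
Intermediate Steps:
F(G) = -27*G (F(G) = 9*(G*(-1 - 2)) = 9*(G*(-3)) = 9*(-3*G) = -27*G)
M(x) = -66*x
M(F(-1)) - 1*(-15876) = -(-1782)*(-1) - 1*(-15876) = -66*27 + 15876 = -1782 + 15876 = 14094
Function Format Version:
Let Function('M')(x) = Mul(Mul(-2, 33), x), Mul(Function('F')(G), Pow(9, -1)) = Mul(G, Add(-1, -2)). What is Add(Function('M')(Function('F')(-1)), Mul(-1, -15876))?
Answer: 14094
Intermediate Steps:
Function('F')(G) = Mul(-27, G) (Function('F')(G) = Mul(9, Mul(G, Add(-1, -2))) = Mul(9, Mul(G, -3)) = Mul(9, Mul(-3, G)) = Mul(-27, G))
Function('M')(x) = Mul(-66, x)
Add(Function('M')(Function('F')(-1)), Mul(-1, -15876)) = Add(Mul(-66, Mul(-27, -1)), Mul(-1, -15876)) = Add(Mul(-66, 27), 15876) = Add(-1782, 15876) = 14094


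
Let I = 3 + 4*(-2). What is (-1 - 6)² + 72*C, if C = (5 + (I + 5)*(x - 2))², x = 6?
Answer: 1849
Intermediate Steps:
I = -5 (I = 3 - 8 = -5)
C = 25 (C = (5 + (-5 + 5)*(6 - 2))² = (5 + 0*4)² = (5 + 0)² = 5² = 25)
(-1 - 6)² + 72*C = (-1 - 6)² + 72*25 = (-7)² + 1800 = 49 + 1800 = 1849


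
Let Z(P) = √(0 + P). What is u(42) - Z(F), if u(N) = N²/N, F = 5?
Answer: 42 - √5 ≈ 39.764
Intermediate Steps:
Z(P) = √P
u(N) = N
u(42) - Z(F) = 42 - √5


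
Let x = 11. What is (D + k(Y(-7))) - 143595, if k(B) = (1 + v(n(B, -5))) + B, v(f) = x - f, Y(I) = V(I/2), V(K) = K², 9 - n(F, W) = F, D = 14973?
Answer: -257189/2 ≈ -1.2859e+5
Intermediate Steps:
n(F, W) = 9 - F
Y(I) = I²/4 (Y(I) = (I/2)² = I²/4)
v(f) = 11 - f
k(B) = 3 + 2*B (k(B) = (1 + (11 - (9 - B))) + B = (1 + (11 + (-9 + B))) + B = (1 + (2 + B)) + B = (3 + B) + B = 3 + 2*B)
(D + k(Y(-7))) - 143595 = (14973 + (3 + 2*((¼)*(-7)²))) - 143595 = (14973 + (3 + 2*((¼)*49))) - 143595 = (14973 + (3 + 2*(49/4))) - 143595 = (14973 + (3 + 49/2)) - 143595 = (14973 + 55/2) - 143595 = 30001/2 - 143595 = -257189/2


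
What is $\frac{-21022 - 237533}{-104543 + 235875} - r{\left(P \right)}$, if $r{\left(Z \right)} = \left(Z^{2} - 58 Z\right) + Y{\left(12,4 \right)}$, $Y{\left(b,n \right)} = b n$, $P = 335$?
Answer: $- \frac{12193515431}{131332} \approx -92845.0$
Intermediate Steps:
$r{\left(Z \right)} = 48 + Z^{2} - 58 Z$ ($r{\left(Z \right)} = \left(Z^{2} - 58 Z\right) + 12 \cdot 4 = \left(Z^{2} - 58 Z\right) + 48 = 48 + Z^{2} - 58 Z$)
$\frac{-21022 - 237533}{-104543 + 235875} - r{\left(P \right)} = \frac{-21022 - 237533}{-104543 + 235875} - \left(48 + 335^{2} - 19430\right) = - \frac{258555}{131332} - \left(48 + 112225 - 19430\right) = \left(-258555\right) \frac{1}{131332} - 92843 = - \frac{258555}{131332} - 92843 = - \frac{12193515431}{131332}$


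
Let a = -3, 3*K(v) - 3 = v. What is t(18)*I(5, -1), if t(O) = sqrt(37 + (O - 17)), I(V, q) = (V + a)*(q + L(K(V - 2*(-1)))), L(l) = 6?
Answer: 10*sqrt(38) ≈ 61.644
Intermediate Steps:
K(v) = 1 + v/3
I(V, q) = (-3 + V)*(6 + q) (I(V, q) = (V - 3)*(q + 6) = (-3 + V)*(6 + q))
t(O) = sqrt(20 + O) (t(O) = sqrt(37 + (-17 + O)) = sqrt(20 + O))
t(18)*I(5, -1) = sqrt(20 + 18)*(-18 - 3*(-1) + 6*5 + 5*(-1)) = sqrt(38)*(-18 + 3 + 30 - 5) = sqrt(38)*10 = 10*sqrt(38)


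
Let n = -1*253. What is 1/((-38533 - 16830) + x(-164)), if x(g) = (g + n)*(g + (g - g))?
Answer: 1/13025 ≈ 7.6775e-5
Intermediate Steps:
n = -253
x(g) = g*(-253 + g) (x(g) = (g - 253)*(g + (g - g)) = (-253 + g)*(g + 0) = (-253 + g)*g = g*(-253 + g))
1/((-38533 - 16830) + x(-164)) = 1/((-38533 - 16830) - 164*(-253 - 164)) = 1/(-55363 - 164*(-417)) = 1/(-55363 + 68388) = 1/13025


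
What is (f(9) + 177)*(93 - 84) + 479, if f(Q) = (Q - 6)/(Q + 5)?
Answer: 29035/14 ≈ 2073.9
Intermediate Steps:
f(Q) = (-6 + Q)/(5 + Q)
(f(9) + 177)*(93 - 84) + 479 = ((-6 + 9)/(5 + 9) + 177)*(93 - 84) + 479 = (3/14 + 177)*9 + 479 = (2481/14)*9 + 479 = 22329/14 + 479 = 29035/14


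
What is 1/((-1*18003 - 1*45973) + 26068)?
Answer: -1/37908 ≈ -2.6380e-5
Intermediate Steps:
1/((-1*18003 - 1*45973) + 26068) = 1/((-18003 - 45973) + 26068) = 1/(-63976 + 26068) = 1/(-37908) = -1/37908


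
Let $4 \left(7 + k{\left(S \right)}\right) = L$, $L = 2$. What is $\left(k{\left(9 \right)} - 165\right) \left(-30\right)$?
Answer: $5145$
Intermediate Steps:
$k{\left(S \right)} = - \frac{13}{2}$ ($k{\left(S \right)} = -7 + \frac{1}{4} \cdot 2 = -7 + \frac{1}{2} = - \frac{13}{2}$)
$\left(k{\left(9 \right)} - 165\right) \left(-30\right) = \left(- \frac{13}{2} - 165\right) \left(-30\right) = \left(- \frac{343}{2}\right) \left(-30\right) = 5145$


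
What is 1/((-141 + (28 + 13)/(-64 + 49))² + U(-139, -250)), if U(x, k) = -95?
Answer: 225/4626961 ≈ 4.8628e-5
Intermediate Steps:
1/((-141 + (28 + 13)/(-64 + 49))² + U(-139, -250)) = 1/((-141 + (28 + 13)/(-64 + 49))² - 95) = 1/((-141 + 41/(-15))² - 95) = 1/((-141 + 41*(-1/15))² - 95) = 1/((-141 - 41/15)² - 95) = 1/((-2156/15)² - 95) = 1/(4648336/225 - 95) = 1/(4626961/225) = 225/4626961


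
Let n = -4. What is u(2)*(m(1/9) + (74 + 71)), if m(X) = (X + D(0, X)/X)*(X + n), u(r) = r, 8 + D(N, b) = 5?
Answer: 40430/81 ≈ 499.14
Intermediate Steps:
D(N, b) = -3 (D(N, b) = -8 + 5 = -3)
m(X) = (-4 + X)*(X - 3/X) (m(X) = (X - 3/X)*(X - 4) = (X - 3/X)*(-4 + X) = (-4 + X)*(X - 3/X))
u(2)*(m(1/9) + (74 + 71)) = 2*((-3 + (1/9)² - 4/9 + 12/(1/9)) + (74 + 71)) = 2*((-3 + (⅑)² - 4*⅑ + 12/(⅑)) + 145) = 2*((-3 + 1/81 - 4/9 + 12*9) + 145) = 2*((-3 + 1/81 - 4/9 + 108) + 145) = 2*(8470/81 + 145) = 2*(20215/81) = 40430/81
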